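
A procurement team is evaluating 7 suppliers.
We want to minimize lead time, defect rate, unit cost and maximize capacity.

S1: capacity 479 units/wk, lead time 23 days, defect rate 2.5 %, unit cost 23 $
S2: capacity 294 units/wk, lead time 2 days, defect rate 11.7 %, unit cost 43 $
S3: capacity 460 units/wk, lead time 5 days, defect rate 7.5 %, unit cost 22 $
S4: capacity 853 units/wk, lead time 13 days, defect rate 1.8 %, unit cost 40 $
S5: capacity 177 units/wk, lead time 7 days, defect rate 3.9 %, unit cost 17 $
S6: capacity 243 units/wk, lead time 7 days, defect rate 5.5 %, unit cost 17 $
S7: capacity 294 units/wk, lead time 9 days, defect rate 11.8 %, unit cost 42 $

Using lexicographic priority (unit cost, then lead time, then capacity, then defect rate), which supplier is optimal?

First minimize unit cost: best is 17, kept {S5, S6}.
Then minimize lead time: best is 7, kept {S5, S6}.
Then maximize capacity: best is 243, kept {S6}.

S6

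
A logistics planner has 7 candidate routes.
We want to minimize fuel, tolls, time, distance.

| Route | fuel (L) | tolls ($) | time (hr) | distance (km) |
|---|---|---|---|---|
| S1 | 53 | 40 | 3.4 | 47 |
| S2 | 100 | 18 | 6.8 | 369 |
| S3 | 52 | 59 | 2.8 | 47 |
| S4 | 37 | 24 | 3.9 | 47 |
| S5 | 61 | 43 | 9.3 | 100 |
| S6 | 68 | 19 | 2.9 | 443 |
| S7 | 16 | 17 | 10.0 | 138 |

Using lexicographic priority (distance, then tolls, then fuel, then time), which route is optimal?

First minimize distance: best is 47, kept {S1, S3, S4}.
Then minimize tolls: best is 24, kept {S4}.

S4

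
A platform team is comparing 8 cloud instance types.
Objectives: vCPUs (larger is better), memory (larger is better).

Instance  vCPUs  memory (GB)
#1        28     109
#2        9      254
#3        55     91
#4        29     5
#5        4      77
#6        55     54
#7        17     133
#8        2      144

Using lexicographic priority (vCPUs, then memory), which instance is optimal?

First maximize vCPUs: best is 55, kept {#3, #6}.
Then maximize memory: best is 91, kept {#3}.

#3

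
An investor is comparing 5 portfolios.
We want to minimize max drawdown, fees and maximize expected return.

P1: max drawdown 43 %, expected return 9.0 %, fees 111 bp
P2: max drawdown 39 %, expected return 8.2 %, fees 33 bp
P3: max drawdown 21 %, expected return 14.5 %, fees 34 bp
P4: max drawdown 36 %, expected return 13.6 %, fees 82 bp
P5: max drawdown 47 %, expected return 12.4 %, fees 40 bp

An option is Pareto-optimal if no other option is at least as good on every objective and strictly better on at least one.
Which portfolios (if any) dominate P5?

P3: max drawdown 21≤47, expected return 14.5≥12.4, fees 34≤40 — dominates P5.
Others (P1, P2, P4) are each worse than P5 on at least one objective.

P3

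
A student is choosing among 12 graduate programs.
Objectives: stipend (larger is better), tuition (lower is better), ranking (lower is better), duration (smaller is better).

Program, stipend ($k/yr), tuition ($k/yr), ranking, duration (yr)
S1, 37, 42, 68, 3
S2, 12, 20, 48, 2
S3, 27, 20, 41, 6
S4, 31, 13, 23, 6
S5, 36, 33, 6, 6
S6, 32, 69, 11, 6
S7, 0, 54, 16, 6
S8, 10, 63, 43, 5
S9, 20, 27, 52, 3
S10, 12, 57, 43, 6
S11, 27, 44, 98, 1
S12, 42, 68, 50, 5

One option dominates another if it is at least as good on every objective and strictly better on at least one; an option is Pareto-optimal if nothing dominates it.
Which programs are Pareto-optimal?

S1, S2, S4, S5, S8, S9, S11, S12

S1: not dominated.
S2: not dominated.
S3: dominated by S4 (stipend 31≥27, tuition 13≤20, ranking 23≤41, duration 6≤6).
S4: not dominated (best tuition).
S5: not dominated (best ranking).
S6: dominated by S5 (stipend 36≥32, tuition 33≤69, ranking 6≤11, duration 6≤6).
S7: dominated by S5 (stipend 36≥0, tuition 33≤54, ranking 6≤16, duration 6≤6).
S8: not dominated.
S9: not dominated.
S10: dominated by S3 (stipend 27≥12, tuition 20≤57, ranking 41≤43, duration 6≤6).
S11: not dominated (best duration).
S12: not dominated (best stipend).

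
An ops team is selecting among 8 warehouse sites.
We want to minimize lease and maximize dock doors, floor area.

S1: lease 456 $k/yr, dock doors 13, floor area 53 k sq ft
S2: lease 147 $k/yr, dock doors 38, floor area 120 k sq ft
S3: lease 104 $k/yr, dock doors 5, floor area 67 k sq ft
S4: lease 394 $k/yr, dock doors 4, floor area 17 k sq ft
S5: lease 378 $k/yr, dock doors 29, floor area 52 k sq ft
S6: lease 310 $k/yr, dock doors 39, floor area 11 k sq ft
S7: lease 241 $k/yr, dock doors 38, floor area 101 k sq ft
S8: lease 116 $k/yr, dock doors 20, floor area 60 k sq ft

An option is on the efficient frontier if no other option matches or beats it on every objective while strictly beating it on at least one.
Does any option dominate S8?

No

S1: worse on lease (456 vs 116).
S2: worse on lease (147 vs 116).
S3: worse on dock doors (5 vs 20).
S4: worse on lease (394 vs 116).
S5: worse on lease (378 vs 116).
S6: worse on lease (310 vs 116).
S7: worse on lease (241 vs 116).
No option is at least as good as S8 on every objective and strictly better on one.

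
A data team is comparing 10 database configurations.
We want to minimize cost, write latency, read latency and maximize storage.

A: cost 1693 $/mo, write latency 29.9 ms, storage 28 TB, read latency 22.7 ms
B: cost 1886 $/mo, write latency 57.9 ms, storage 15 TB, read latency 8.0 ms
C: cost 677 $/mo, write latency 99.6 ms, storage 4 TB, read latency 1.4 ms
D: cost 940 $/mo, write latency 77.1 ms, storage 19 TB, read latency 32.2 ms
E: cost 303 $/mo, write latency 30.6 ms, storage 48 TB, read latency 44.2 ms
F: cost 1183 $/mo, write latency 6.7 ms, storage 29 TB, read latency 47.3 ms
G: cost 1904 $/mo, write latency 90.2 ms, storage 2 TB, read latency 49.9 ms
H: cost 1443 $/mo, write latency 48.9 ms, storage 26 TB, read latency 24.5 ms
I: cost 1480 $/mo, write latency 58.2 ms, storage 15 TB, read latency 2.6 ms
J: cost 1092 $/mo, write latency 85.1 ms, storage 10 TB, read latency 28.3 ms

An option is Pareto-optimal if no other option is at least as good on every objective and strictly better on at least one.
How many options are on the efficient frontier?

9

A: not dominated.
B: not dominated.
C: not dominated (best read latency).
D: not dominated.
E: not dominated (best cost).
F: not dominated (best write latency).
G: dominated by A (cost 1693≤1904, write latency 29.9≤90.2, storage 28≥2, read latency 22.7≤49.9).
H: not dominated.
I: not dominated.
J: not dominated.
Pareto-optimal: A, B, C, D, E, F, H, I, J → 9.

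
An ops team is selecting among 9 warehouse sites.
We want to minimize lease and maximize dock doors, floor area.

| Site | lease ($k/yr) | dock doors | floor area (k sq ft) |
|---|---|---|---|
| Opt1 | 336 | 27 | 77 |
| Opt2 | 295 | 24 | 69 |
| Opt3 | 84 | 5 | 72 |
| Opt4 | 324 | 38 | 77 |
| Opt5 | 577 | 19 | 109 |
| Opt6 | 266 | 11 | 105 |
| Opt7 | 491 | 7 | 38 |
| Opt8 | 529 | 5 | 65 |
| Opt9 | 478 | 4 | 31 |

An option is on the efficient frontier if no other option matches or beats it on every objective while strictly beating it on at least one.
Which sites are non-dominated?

Opt1: dominated by Opt4 (lease 324≤336, dock doors 38≥27, floor area 77≥77).
Opt2: not dominated.
Opt3: not dominated (best lease).
Opt4: not dominated (best dock doors).
Opt5: not dominated (best floor area).
Opt6: not dominated.
Opt7: dominated by Opt1 (lease 336≤491, dock doors 27≥7, floor area 77≥38).
Opt8: dominated by Opt1 (lease 336≤529, dock doors 27≥5, floor area 77≥65).
Opt9: dominated by Opt1 (lease 336≤478, dock doors 27≥4, floor area 77≥31).

Opt2, Opt3, Opt4, Opt5, Opt6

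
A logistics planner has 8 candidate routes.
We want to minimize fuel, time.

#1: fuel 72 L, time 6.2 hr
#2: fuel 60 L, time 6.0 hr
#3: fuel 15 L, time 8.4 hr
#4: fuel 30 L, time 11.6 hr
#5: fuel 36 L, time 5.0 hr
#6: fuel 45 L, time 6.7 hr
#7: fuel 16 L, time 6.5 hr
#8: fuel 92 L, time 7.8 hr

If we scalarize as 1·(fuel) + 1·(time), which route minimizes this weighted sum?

#7

#1: 1·72 + 1·6.2 = 78.2
#2: 1·60 + 1·6.0 = 66.0
#3: 1·15 + 1·8.4 = 23.4
#4: 1·30 + 1·11.6 = 41.6
#5: 1·36 + 1·5.0 = 41.0
#6: 1·45 + 1·6.7 = 51.7
#7: 1·16 + 1·6.5 = 22.5
#8: 1·92 + 1·7.8 = 99.8
Lowest: #7 at 22.5.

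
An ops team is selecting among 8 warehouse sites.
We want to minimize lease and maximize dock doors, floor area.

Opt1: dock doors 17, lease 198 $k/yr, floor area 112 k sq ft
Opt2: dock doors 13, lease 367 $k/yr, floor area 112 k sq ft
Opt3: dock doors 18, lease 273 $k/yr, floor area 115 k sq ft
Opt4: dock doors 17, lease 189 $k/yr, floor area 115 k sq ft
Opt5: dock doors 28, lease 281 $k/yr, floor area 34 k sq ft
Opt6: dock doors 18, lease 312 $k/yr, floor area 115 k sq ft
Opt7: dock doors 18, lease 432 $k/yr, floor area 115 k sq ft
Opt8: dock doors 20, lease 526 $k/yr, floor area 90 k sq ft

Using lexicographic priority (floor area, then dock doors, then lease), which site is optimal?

Opt3

First maximize floor area: best is 115, kept {Opt3, Opt4, Opt6, Opt7}.
Then maximize dock doors: best is 18, kept {Opt3, Opt6, Opt7}.
Then minimize lease: best is 273, kept {Opt3}.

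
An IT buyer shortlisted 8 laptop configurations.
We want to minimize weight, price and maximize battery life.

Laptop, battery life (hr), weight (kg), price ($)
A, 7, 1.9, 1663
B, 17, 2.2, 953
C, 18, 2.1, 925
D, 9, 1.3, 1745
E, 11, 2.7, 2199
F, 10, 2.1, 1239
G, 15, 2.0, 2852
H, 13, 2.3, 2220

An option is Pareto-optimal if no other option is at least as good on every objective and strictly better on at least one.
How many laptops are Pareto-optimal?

4

A: not dominated.
B: dominated by C (battery life 18≥17, weight 2.1≤2.2, price 925≤953).
C: not dominated (best battery life).
D: not dominated (best weight).
E: dominated by B (battery life 17≥11, weight 2.2≤2.7, price 953≤2199).
F: dominated by C (battery life 18≥10, weight 2.1≤2.1, price 925≤1239).
G: not dominated.
H: dominated by B (battery life 17≥13, weight 2.2≤2.3, price 953≤2220).
Pareto-optimal: A, C, D, G → 4.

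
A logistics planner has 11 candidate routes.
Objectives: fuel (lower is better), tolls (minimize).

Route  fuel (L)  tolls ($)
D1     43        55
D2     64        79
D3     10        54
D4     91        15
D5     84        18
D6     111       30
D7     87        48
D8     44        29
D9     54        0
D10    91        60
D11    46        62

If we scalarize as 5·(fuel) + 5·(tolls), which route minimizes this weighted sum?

D1: 5·43 + 5·55 = 490
D2: 5·64 + 5·79 = 715
D3: 5·10 + 5·54 = 320
D4: 5·91 + 5·15 = 530
D5: 5·84 + 5·18 = 510
D6: 5·111 + 5·30 = 705
D7: 5·87 + 5·48 = 675
D8: 5·44 + 5·29 = 365
D9: 5·54 + 5·0 = 270
D10: 5·91 + 5·60 = 755
D11: 5·46 + 5·62 = 540
Lowest: D9 at 270.

D9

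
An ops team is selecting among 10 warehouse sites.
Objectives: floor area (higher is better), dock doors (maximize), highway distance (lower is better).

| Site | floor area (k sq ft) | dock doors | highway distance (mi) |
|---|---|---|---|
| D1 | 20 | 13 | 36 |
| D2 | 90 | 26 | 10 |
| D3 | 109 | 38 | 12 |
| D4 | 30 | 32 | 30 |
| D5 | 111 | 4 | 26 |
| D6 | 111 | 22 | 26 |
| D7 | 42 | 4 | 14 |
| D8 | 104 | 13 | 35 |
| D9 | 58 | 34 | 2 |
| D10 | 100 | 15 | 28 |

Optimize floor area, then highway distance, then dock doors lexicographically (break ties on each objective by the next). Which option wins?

First maximize floor area: best is 111, kept {D5, D6}.
Then minimize highway distance: best is 26, kept {D5, D6}.
Then maximize dock doors: best is 22, kept {D6}.

D6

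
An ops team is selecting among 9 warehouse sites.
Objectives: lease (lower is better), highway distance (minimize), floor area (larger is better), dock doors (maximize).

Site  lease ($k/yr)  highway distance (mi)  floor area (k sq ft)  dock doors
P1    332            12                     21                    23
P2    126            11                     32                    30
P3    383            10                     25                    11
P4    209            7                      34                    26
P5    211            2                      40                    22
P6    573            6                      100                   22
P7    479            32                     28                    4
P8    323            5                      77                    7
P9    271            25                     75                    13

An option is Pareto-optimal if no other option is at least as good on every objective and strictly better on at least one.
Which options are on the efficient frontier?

P2, P4, P5, P6, P8, P9

P1: dominated by P2 (lease 126≤332, highway distance 11≤12, floor area 32≥21, dock doors 30≥23).
P2: not dominated (best lease).
P3: dominated by P4 (lease 209≤383, highway distance 7≤10, floor area 34≥25, dock doors 26≥11).
P4: not dominated.
P5: not dominated (best highway distance).
P6: not dominated (best floor area).
P7: dominated by P2 (lease 126≤479, highway distance 11≤32, floor area 32≥28, dock doors 30≥4).
P8: not dominated.
P9: not dominated.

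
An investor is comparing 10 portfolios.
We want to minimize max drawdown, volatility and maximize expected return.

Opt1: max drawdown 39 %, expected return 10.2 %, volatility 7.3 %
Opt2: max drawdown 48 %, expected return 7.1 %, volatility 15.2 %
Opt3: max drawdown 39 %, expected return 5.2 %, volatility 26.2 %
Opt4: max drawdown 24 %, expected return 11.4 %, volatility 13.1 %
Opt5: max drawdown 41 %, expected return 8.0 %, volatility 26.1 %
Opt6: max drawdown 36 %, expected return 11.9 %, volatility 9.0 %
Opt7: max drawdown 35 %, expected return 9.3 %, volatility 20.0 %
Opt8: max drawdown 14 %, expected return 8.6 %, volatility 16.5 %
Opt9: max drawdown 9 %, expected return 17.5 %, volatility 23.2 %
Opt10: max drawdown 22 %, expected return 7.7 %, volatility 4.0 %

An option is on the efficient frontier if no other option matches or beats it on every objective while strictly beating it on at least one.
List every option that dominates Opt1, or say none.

Opt2: worse on max drawdown (48 vs 39).
Opt3: worse on expected return (5.2 vs 10.2).
Opt4: worse on volatility (13.1 vs 7.3).
Opt5: worse on max drawdown (41 vs 39).
Opt6: worse on volatility (9.0 vs 7.3).
Opt7: worse on expected return (9.3 vs 10.2).
Opt8: worse on expected return (8.6 vs 10.2).
Opt9: worse on volatility (23.2 vs 7.3).
Opt10: worse on expected return (7.7 vs 10.2).
No option dominates Opt1.

none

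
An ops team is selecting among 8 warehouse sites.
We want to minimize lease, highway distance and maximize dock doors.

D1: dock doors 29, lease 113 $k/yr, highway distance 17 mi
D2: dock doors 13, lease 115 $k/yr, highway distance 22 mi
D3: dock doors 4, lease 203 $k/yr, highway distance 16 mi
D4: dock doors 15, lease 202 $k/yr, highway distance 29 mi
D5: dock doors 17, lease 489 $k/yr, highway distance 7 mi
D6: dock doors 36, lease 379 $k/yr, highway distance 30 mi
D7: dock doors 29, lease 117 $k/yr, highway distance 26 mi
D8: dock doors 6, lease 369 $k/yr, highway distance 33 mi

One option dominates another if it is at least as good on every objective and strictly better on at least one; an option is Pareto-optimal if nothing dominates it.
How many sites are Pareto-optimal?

4

D1: not dominated (best lease).
D2: dominated by D1 (dock doors 29≥13, lease 113≤115, highway distance 17≤22).
D3: not dominated.
D4: dominated by D1 (dock doors 29≥15, lease 113≤202, highway distance 17≤29).
D5: not dominated (best highway distance).
D6: not dominated (best dock doors).
D7: dominated by D1 (dock doors 29≥29, lease 113≤117, highway distance 17≤26).
D8: dominated by D1 (dock doors 29≥6, lease 113≤369, highway distance 17≤33).
Pareto-optimal: D1, D3, D5, D6 → 4.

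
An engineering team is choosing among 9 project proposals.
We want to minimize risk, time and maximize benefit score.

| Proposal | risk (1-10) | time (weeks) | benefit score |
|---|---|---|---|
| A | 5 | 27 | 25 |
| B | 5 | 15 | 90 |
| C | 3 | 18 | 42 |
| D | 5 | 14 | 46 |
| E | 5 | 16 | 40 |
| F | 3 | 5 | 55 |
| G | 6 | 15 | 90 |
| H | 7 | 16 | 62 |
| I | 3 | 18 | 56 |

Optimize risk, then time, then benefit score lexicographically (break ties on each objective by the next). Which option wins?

First minimize risk: best is 3, kept {C, F, I}.
Then minimize time: best is 5, kept {F}.

F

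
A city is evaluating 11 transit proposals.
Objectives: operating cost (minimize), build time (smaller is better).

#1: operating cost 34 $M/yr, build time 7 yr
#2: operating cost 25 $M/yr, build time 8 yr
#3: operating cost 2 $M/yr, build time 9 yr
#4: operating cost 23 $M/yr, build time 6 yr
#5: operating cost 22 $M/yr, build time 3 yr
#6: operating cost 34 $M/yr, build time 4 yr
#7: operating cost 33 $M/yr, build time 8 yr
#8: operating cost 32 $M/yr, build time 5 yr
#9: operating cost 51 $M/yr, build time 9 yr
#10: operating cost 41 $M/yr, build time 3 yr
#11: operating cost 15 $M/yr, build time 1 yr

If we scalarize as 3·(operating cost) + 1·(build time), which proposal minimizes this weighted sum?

#3

#1: 3·34 + 1·7 = 109
#2: 3·25 + 1·8 = 83
#3: 3·2 + 1·9 = 15
#4: 3·23 + 1·6 = 75
#5: 3·22 + 1·3 = 69
#6: 3·34 + 1·4 = 106
#7: 3·33 + 1·8 = 107
#8: 3·32 + 1·5 = 101
#9: 3·51 + 1·9 = 162
#10: 3·41 + 1·3 = 126
#11: 3·15 + 1·1 = 46
Lowest: #3 at 15.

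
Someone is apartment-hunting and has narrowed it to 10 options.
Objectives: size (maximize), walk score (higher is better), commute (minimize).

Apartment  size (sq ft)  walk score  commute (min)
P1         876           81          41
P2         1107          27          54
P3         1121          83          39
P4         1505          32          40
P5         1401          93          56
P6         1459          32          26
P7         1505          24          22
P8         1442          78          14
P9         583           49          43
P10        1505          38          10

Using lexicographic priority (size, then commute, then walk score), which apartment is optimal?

First maximize size: best is 1505, kept {P4, P7, P10}.
Then minimize commute: best is 10, kept {P10}.

P10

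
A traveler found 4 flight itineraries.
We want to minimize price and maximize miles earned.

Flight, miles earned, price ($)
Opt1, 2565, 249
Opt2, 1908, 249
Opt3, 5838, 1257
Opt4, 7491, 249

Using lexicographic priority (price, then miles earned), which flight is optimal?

First minimize price: best is 249, kept {Opt1, Opt2, Opt4}.
Then maximize miles earned: best is 7491, kept {Opt4}.

Opt4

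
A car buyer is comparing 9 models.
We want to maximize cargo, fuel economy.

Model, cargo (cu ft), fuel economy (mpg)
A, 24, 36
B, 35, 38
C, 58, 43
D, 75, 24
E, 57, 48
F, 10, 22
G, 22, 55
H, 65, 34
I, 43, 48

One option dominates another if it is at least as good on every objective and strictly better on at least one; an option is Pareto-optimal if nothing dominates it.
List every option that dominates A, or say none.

B: cargo 35≥24, fuel economy 38≥36 — dominates A.
C: cargo 58≥24, fuel economy 43≥36 — dominates A.
E: cargo 57≥24, fuel economy 48≥36 — dominates A.
I: cargo 43≥24, fuel economy 48≥36 — dominates A.
Others (D, F, G, H) are each worse than A on at least one objective.

B, C, E, I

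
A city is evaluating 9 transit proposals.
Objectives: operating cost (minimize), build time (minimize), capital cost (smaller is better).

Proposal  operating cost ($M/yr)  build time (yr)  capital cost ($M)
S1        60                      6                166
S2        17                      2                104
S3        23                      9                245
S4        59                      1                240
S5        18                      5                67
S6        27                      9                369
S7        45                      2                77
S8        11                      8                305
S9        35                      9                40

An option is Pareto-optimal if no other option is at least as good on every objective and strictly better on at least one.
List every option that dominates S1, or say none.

S2, S5, S7

S2: operating cost 17≤60, build time 2≤6, capital cost 104≤166 — dominates S1.
S5: operating cost 18≤60, build time 5≤6, capital cost 67≤166 — dominates S1.
S7: operating cost 45≤60, build time 2≤6, capital cost 77≤166 — dominates S1.
Others (S3, S4, S6, S8, S9) are each worse than S1 on at least one objective.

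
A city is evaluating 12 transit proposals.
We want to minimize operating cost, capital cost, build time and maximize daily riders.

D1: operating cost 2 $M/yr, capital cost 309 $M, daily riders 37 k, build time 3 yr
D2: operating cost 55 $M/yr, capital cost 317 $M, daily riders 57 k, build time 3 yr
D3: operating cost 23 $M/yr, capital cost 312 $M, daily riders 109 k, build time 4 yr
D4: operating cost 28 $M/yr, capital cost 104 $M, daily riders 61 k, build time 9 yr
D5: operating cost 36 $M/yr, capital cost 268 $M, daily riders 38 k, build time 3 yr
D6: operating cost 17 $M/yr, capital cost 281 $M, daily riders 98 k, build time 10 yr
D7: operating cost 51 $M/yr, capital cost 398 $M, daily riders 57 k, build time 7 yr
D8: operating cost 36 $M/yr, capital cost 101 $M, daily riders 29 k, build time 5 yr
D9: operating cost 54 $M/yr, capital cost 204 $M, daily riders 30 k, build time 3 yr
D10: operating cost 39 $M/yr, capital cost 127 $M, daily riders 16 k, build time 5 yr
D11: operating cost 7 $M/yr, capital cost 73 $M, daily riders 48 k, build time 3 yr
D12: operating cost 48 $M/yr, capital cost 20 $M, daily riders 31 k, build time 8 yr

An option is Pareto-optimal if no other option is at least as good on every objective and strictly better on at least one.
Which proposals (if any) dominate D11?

D1: worse on capital cost (309 vs 73).
D2: worse on operating cost (55 vs 7).
D3: worse on operating cost (23 vs 7).
D4: worse on operating cost (28 vs 7).
D5: worse on operating cost (36 vs 7).
D6: worse on operating cost (17 vs 7).
D7: worse on operating cost (51 vs 7).
D8: worse on operating cost (36 vs 7).
D9: worse on operating cost (54 vs 7).
D10: worse on operating cost (39 vs 7).
D12: worse on operating cost (48 vs 7).
No option dominates D11.

none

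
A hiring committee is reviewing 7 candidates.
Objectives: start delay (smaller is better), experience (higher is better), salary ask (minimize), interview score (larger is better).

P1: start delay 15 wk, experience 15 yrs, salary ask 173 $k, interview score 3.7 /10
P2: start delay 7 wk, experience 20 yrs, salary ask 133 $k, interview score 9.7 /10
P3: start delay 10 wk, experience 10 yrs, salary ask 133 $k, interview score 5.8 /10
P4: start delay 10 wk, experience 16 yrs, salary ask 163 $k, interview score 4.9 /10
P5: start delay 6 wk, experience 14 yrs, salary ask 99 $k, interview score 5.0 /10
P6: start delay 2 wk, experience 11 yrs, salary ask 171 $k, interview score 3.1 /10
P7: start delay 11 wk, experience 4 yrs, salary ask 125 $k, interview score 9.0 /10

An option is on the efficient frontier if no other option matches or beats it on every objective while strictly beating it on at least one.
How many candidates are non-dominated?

P1: dominated by P2 (start delay 7≤15, experience 20≥15, salary ask 133≤173, interview score 9.7≥3.7).
P2: not dominated (best experience).
P3: dominated by P2 (start delay 7≤10, experience 20≥10, salary ask 133≤133, interview score 9.7≥5.8).
P4: dominated by P2 (start delay 7≤10, experience 20≥16, salary ask 133≤163, interview score 9.7≥4.9).
P5: not dominated (best salary ask).
P6: not dominated (best start delay).
P7: not dominated.
Pareto-optimal: P2, P5, P6, P7 → 4.

4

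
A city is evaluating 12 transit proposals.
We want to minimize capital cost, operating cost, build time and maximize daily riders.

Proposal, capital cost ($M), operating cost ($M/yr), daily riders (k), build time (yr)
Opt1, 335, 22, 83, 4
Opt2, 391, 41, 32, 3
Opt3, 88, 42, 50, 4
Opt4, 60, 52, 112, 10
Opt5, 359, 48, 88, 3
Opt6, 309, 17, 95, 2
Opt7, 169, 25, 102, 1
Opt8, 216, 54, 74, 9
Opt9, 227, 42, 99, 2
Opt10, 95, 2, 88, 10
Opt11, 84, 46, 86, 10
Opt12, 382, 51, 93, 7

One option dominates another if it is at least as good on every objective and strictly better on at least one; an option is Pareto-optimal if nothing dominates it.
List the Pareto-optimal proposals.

Opt3, Opt4, Opt6, Opt7, Opt10, Opt11

Opt1: dominated by Opt6 (capital cost 309≤335, operating cost 17≤22, daily riders 95≥83, build time 2≤4).
Opt2: dominated by Opt6 (capital cost 309≤391, operating cost 17≤41, daily riders 95≥32, build time 2≤3).
Opt3: not dominated.
Opt4: not dominated (best capital cost).
Opt5: dominated by Opt6 (capital cost 309≤359, operating cost 17≤48, daily riders 95≥88, build time 2≤3).
Opt6: not dominated.
Opt7: not dominated (best build time).
Opt8: dominated by Opt7 (capital cost 169≤216, operating cost 25≤54, daily riders 102≥74, build time 1≤9).
Opt9: dominated by Opt7 (capital cost 169≤227, operating cost 25≤42, daily riders 102≥99, build time 1≤2).
Opt10: not dominated (best operating cost).
Opt11: not dominated.
Opt12: dominated by Opt6 (capital cost 309≤382, operating cost 17≤51, daily riders 95≥93, build time 2≤7).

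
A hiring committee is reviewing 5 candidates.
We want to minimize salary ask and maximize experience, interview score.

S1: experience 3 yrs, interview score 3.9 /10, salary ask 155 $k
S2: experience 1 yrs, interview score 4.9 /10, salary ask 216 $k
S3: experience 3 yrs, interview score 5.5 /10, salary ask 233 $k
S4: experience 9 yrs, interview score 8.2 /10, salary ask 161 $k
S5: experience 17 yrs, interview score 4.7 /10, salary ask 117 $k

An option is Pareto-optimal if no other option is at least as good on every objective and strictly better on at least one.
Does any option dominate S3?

S4 vs S3: experience 9≥3, interview score 8.2≥5.5, salary ask 161≤233 — S4 is at least as good on every objective and strictly better on at least one, so S4 dominates S3.

Yes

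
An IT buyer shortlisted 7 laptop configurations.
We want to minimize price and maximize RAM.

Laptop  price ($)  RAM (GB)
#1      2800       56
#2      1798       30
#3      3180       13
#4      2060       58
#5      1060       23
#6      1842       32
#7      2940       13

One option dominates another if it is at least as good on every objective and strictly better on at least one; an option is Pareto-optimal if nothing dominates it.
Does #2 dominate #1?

#2 vs #1: #2 is worse on RAM (30 vs 56), so it does not dominate #1.

No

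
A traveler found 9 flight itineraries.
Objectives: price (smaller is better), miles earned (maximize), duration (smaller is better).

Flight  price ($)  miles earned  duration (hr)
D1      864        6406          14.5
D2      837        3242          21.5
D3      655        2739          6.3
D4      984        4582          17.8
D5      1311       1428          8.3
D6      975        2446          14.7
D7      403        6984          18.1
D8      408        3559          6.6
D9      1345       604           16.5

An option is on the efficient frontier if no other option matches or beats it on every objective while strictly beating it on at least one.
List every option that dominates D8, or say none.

D1: worse on price (864 vs 408).
D2: worse on price (837 vs 408).
D3: worse on price (655 vs 408).
D4: worse on price (984 vs 408).
D5: worse on price (1311 vs 408).
D6: worse on price (975 vs 408).
D7: worse on duration (18.1 vs 6.6).
D9: worse on price (1345 vs 408).
No option dominates D8.

none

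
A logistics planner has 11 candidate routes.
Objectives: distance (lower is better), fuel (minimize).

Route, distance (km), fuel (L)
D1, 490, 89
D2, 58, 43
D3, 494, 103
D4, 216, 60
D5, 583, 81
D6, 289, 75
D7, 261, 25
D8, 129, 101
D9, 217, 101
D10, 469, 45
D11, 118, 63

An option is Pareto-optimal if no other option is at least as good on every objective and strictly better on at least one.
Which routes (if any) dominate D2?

none

D1: worse on distance (490 vs 58).
D3: worse on distance (494 vs 58).
D4: worse on distance (216 vs 58).
D5: worse on distance (583 vs 58).
D6: worse on distance (289 vs 58).
D7: worse on distance (261 vs 58).
D8: worse on distance (129 vs 58).
D9: worse on distance (217 vs 58).
D10: worse on distance (469 vs 58).
D11: worse on distance (118 vs 58).
No option dominates D2.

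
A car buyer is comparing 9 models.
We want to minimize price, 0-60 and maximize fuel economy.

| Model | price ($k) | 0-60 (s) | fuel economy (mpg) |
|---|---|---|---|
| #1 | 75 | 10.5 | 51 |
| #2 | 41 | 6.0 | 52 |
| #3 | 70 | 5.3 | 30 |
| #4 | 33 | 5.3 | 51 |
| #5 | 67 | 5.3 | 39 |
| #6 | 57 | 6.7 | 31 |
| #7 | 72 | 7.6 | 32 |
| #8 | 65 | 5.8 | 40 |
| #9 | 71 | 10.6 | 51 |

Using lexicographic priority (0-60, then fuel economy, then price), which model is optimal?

#4

First minimize 0-60: best is 5.3, kept {#3, #4, #5}.
Then maximize fuel economy: best is 51, kept {#4}.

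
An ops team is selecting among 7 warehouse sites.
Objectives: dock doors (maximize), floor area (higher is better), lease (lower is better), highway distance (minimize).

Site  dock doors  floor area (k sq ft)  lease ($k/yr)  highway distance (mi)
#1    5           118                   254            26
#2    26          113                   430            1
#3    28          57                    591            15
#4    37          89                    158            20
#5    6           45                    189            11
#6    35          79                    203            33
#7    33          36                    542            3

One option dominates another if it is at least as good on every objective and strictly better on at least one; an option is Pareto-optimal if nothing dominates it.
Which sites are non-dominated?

#1: not dominated (best floor area).
#2: not dominated (best highway distance).
#3: not dominated.
#4: not dominated (best dock doors).
#5: not dominated.
#6: dominated by #4 (dock doors 37≥35, floor area 89≥79, lease 158≤203, highway distance 20≤33).
#7: not dominated.

#1, #2, #3, #4, #5, #7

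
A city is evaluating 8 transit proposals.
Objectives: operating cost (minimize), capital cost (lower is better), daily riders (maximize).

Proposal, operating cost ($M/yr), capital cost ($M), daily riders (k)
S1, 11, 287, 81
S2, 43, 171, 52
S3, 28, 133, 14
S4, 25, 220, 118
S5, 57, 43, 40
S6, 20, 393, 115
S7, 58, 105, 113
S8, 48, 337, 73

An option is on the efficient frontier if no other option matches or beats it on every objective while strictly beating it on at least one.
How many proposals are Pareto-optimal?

S1: not dominated (best operating cost).
S2: not dominated.
S3: not dominated.
S4: not dominated (best daily riders).
S5: not dominated (best capital cost).
S6: not dominated.
S7: not dominated.
S8: dominated by S1 (operating cost 11≤48, capital cost 287≤337, daily riders 81≥73).
Pareto-optimal: S1, S2, S3, S4, S5, S6, S7 → 7.

7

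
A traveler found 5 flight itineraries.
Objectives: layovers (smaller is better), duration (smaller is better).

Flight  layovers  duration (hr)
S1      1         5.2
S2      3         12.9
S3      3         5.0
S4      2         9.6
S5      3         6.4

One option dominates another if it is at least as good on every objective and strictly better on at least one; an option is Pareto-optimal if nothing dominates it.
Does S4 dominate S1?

S4 vs S1: S4 is worse on layovers (2 vs 1), so it does not dominate S1.

No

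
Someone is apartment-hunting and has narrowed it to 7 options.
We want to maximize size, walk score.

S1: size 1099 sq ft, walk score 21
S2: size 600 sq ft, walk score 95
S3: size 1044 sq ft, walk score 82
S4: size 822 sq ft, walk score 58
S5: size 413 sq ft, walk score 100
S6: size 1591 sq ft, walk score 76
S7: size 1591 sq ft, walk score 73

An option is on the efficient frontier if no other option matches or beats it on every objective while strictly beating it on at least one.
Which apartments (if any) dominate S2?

none

S1: worse on walk score (21 vs 95).
S3: worse on walk score (82 vs 95).
S4: worse on walk score (58 vs 95).
S5: worse on size (413 vs 600).
S6: worse on walk score (76 vs 95).
S7: worse on walk score (73 vs 95).
No option dominates S2.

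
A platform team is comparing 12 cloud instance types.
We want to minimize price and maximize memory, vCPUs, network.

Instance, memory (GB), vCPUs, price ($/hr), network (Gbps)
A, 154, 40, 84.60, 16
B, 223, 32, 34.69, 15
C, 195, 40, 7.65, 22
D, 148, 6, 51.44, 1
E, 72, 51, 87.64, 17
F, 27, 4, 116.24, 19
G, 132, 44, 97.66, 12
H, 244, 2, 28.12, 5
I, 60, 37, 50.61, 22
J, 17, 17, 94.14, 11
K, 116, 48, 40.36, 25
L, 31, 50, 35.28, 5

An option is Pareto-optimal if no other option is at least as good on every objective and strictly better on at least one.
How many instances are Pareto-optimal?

7

A: dominated by C (memory 195≥154, vCPUs 40≥40, price 7.65≤84.60, network 22≥16).
B: not dominated.
C: not dominated (best price).
D: dominated by B (memory 223≥148, vCPUs 32≥6, price 34.69≤51.44, network 15≥1).
E: not dominated (best vCPUs).
F: dominated by C (memory 195≥27, vCPUs 40≥4, price 7.65≤116.24, network 22≥19).
G: not dominated.
H: not dominated (best memory).
I: dominated by C (memory 195≥60, vCPUs 40≥37, price 7.65≤50.61, network 22≥22).
J: dominated by A (memory 154≥17, vCPUs 40≥17, price 84.60≤94.14, network 16≥11).
K: not dominated (best network).
L: not dominated.
Pareto-optimal: B, C, E, G, H, K, L → 7.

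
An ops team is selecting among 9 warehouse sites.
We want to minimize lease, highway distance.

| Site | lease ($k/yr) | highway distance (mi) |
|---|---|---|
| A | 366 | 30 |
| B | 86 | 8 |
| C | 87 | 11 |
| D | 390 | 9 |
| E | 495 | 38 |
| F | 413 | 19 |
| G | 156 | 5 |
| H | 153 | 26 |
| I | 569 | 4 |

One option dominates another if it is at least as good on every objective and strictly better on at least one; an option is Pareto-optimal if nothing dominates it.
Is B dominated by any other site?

A: worse on lease (366 vs 86).
C: worse on lease (87 vs 86).
D: worse on lease (390 vs 86).
E: worse on lease (495 vs 86).
F: worse on lease (413 vs 86).
G: worse on lease (156 vs 86).
H: worse on lease (153 vs 86).
I: worse on lease (569 vs 86).
No option is at least as good as B on every objective and strictly better on one.

No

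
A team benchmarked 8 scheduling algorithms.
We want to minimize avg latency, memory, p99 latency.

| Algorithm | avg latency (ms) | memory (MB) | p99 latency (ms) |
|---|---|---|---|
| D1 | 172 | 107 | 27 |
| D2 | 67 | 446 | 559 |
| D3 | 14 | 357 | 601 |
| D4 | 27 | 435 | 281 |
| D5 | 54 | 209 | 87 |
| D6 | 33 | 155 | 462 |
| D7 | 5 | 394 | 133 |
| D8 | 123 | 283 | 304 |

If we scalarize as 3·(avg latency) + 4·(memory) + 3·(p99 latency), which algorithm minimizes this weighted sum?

D1

D1: 3·172 + 4·107 + 3·27 = 1025
D2: 3·67 + 4·446 + 3·559 = 3662
D3: 3·14 + 4·357 + 3·601 = 3273
D4: 3·27 + 4·435 + 3·281 = 2664
D5: 3·54 + 4·209 + 3·87 = 1259
D6: 3·33 + 4·155 + 3·462 = 2105
D7: 3·5 + 4·394 + 3·133 = 1990
D8: 3·123 + 4·283 + 3·304 = 2413
Lowest: D1 at 1025.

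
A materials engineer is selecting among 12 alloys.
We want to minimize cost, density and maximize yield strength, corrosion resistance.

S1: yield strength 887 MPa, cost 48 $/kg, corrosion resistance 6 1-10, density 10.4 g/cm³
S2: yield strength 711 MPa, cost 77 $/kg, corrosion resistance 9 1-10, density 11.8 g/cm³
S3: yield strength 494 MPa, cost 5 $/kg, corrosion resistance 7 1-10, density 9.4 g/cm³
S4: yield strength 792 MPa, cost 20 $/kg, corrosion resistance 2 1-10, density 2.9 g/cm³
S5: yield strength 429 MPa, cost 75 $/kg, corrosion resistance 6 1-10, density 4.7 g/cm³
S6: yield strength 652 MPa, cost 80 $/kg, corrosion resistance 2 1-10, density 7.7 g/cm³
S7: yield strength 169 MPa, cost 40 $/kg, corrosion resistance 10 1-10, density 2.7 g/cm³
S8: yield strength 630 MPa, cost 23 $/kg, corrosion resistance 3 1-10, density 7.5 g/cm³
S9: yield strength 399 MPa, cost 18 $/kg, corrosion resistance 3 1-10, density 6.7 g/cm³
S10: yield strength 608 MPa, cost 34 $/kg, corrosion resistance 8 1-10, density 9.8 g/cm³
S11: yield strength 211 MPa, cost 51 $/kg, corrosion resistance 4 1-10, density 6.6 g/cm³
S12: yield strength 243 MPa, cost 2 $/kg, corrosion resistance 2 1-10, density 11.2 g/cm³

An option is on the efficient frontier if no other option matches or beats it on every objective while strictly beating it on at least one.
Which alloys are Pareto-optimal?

S1: not dominated (best yield strength).
S2: not dominated.
S3: not dominated.
S4: not dominated.
S5: not dominated.
S6: dominated by S4 (yield strength 792≥652, cost 20≤80, corrosion resistance 2≥2, density 2.9≤7.7).
S7: not dominated (best corrosion resistance).
S8: not dominated.
S9: not dominated.
S10: not dominated.
S11: not dominated.
S12: not dominated (best cost).

S1, S2, S3, S4, S5, S7, S8, S9, S10, S11, S12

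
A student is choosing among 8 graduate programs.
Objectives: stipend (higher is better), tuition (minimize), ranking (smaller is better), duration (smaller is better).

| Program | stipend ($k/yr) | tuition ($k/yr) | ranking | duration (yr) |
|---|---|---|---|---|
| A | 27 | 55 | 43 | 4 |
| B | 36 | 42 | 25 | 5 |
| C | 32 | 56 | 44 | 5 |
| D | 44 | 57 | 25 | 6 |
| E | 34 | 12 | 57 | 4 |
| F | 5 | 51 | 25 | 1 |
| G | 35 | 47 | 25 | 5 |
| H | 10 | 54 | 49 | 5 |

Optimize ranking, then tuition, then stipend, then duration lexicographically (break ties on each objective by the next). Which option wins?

B

First minimize ranking: best is 25, kept {B, D, F, G}.
Then minimize tuition: best is 42, kept {B}.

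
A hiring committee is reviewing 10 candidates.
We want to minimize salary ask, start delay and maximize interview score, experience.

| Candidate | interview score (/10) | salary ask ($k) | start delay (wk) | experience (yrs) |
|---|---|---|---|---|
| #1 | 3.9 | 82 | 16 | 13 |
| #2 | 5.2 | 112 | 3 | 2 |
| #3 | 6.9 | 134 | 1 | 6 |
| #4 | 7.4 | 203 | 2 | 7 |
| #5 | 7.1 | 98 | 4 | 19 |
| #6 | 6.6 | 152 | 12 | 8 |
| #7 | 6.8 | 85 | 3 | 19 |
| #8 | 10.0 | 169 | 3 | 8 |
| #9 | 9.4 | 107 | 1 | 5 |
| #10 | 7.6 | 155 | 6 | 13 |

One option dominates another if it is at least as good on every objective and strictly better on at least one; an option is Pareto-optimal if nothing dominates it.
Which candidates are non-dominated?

#1, #3, #4, #5, #7, #8, #9, #10

#1: not dominated (best salary ask).
#2: dominated by #7 (interview score 6.8≥5.2, salary ask 85≤112, start delay 3≤3, experience 19≥2).
#3: not dominated.
#4: not dominated.
#5: not dominated.
#6: dominated by #5 (interview score 7.1≥6.6, salary ask 98≤152, start delay 4≤12, experience 19≥8).
#7: not dominated.
#8: not dominated (best interview score).
#9: not dominated.
#10: not dominated.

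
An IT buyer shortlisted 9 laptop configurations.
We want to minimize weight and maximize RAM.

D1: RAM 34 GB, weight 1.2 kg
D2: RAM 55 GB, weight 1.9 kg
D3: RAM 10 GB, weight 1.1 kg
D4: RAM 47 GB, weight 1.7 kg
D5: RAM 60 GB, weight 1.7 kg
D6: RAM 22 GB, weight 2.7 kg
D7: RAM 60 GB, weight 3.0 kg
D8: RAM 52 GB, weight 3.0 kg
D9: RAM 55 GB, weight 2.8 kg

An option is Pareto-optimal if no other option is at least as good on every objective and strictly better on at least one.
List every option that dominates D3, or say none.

D1: worse on weight (1.2 vs 1.1).
D2: worse on weight (1.9 vs 1.1).
D4: worse on weight (1.7 vs 1.1).
D5: worse on weight (1.7 vs 1.1).
D6: worse on weight (2.7 vs 1.1).
D7: worse on weight (3.0 vs 1.1).
D8: worse on weight (3.0 vs 1.1).
D9: worse on weight (2.8 vs 1.1).
No option dominates D3.

none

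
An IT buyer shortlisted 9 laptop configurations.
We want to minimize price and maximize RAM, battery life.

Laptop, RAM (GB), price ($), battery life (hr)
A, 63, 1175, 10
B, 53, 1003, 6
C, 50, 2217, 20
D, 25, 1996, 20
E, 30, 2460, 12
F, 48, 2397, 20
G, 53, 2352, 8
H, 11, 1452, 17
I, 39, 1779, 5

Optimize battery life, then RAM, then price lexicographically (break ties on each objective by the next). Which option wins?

First maximize battery life: best is 20, kept {C, D, F}.
Then maximize RAM: best is 50, kept {C}.

C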